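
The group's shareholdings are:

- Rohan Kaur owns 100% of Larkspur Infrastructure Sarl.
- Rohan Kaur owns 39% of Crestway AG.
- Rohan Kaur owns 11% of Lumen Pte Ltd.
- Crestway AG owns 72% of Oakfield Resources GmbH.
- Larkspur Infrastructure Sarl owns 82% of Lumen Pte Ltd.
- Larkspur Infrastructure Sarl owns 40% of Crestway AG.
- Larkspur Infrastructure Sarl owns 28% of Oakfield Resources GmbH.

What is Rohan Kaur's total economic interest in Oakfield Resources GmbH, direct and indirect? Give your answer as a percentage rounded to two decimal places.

Rohan reaches Oakfield along 3 paths.
Via Larkspur: 100% × 28% = 28%.
Via Crestway: 39% × 72% = 28.08%.
Via Larkspur → Crestway: 100% × 40% × 72% = 28.8%.
Total: 28% + 28.08% + 28.8% = 84.88%.

84.88%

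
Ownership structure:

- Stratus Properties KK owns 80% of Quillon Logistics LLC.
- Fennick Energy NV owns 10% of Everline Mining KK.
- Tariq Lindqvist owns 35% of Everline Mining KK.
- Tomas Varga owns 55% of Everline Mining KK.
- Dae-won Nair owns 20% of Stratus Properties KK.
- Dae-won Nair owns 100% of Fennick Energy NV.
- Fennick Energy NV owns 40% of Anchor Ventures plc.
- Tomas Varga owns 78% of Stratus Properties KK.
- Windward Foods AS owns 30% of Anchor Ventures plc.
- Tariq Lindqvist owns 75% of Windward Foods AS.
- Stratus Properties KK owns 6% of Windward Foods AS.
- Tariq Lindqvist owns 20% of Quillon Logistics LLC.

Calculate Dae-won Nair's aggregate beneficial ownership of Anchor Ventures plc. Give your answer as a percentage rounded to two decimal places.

Dae-won reaches Anchor along 2 paths.
Via Fennick: 100% × 40% = 40%.
Via Stratus → Windward: 20% × 6% × 30% = 0.36%.
Total: 40% + 0.36% = 40.36%.

40.36%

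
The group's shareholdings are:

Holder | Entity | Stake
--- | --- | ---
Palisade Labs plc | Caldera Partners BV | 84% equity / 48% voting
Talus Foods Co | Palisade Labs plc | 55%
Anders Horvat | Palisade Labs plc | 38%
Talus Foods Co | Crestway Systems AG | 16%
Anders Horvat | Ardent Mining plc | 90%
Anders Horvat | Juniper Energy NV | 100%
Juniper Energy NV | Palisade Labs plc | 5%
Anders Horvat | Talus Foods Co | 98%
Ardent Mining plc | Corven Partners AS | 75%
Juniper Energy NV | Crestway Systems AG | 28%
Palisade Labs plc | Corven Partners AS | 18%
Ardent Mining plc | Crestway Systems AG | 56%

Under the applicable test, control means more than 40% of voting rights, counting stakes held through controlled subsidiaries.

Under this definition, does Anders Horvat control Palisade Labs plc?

Yes

Anders holds 98% of Talus, so Anders controls Talus.
Anders holds 100% of Juniper, so Anders controls Juniper.
Talus and Juniper and Anders together hold 55% + 5% + 38% = 98% of Palisade, so Anders controls Palisade.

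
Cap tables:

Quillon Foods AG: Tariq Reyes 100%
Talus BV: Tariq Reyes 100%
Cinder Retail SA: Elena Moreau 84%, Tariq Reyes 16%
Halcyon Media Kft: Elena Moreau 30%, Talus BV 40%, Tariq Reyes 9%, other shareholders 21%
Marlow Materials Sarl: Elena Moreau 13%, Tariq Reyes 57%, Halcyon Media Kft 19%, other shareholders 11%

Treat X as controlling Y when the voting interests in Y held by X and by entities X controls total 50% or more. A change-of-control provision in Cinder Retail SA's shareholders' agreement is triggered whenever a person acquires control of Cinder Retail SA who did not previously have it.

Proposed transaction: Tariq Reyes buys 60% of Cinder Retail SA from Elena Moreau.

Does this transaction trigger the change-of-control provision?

The purchase adds only to Tariq's holdings (Elena's stake shrinks), so Tariq is the only person who could newly come to control Cinder.
Tariq holds 100% of Quillon, so Tariq controls Quillon.
Tariq holds 100% of Talus, so Tariq controls Talus.
Tariq holds 57% of Marlow, so Tariq controls Marlow.
In Cinder, Tariq's side holds only 16%, not ≥ 50%.
So before the transaction, Tariq does not control Cinder.
After the purchase, Tariq's direct stake in Cinder rises to 16% + 60% = 76%, and Elena's stake falls to 24%.
Tariq holds 76% of Cinder, so Tariq controls Cinder.
Tariq did not control Cinder before and does after, so the clause is triggered.

Yes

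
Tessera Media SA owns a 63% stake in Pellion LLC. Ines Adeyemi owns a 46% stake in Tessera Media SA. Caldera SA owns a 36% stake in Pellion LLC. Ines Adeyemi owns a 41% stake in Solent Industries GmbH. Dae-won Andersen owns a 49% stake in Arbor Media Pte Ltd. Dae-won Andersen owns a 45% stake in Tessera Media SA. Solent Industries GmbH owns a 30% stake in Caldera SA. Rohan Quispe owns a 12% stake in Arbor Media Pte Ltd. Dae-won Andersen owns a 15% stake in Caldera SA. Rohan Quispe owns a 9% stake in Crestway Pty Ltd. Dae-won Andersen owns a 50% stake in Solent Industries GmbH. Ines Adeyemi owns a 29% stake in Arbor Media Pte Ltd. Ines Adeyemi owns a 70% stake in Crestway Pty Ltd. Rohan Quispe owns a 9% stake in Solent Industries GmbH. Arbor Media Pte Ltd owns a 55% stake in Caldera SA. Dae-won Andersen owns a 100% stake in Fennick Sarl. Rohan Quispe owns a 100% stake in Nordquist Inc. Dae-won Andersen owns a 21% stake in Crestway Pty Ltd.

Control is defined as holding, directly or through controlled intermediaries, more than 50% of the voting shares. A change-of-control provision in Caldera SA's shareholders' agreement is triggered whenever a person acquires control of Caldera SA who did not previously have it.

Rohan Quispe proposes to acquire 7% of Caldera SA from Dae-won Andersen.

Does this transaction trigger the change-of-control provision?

No

The purchase adds only to Rohan's holdings (Dae-won's stake shrinks), so Rohan is the only person who could newly come to control Caldera.
Rohan holds 100% of Nordquist, so Rohan controls Nordquist.
Neither Rohan nor any entity Rohan controls holds any voting interest in Caldera.
So before the transaction, Rohan does not control Caldera.
After the purchase, Rohan holds 7% of Caldera directly, and Dae-won's stake falls to 8%.
After the transaction, Rohan's side holds 7% of Caldera, not > 50%, so Rohan still does not control Caldera.
No new person acquires control, so the clause is not triggered.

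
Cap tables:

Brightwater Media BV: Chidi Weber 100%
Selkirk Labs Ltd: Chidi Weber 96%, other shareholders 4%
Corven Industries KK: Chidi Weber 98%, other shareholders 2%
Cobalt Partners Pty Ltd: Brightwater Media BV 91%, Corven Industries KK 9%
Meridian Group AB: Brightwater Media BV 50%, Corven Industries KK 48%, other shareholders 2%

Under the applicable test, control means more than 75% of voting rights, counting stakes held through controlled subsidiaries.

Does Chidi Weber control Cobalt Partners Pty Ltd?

Yes

Chidi holds 98% of Corven, so Chidi controls Corven.
Chidi holds 100% of Brightwater, so Chidi controls Brightwater.
Brightwater and Corven together hold 91% + 9% = 100% of Cobalt, so Chidi controls Cobalt.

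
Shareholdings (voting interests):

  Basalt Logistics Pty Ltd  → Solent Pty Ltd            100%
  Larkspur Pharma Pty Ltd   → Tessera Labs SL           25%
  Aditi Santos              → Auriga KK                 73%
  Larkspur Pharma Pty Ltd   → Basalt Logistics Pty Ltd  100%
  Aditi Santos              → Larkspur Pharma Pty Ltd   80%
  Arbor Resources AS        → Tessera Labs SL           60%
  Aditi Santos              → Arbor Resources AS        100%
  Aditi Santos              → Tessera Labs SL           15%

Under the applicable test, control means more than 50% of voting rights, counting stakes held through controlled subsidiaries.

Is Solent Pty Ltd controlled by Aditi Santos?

Aditi holds 80% of Larkspur, so Aditi controls Larkspur.
Larkspur holds 100% of Basalt, so Aditi controls Basalt.
Basalt holds 100% of Solent, so Aditi controls Solent.

Yes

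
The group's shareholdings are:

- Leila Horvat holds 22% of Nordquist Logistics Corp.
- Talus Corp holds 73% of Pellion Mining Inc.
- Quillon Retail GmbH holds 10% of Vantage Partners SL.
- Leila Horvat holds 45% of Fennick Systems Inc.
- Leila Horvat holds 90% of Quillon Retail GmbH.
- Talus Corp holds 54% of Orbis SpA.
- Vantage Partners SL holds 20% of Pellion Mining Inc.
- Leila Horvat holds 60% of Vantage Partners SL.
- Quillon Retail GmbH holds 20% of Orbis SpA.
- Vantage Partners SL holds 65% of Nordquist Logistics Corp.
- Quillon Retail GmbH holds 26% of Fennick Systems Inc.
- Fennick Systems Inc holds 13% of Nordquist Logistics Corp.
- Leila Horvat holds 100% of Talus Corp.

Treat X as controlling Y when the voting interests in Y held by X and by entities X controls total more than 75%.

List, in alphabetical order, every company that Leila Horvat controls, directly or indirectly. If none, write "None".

Leila holds 90% of Quillon, so Leila controls Quillon.
Leila holds 100% of Talus, so Leila controls Talus.
No other company's threshold is met.

Quillon Retail GmbH, Talus Corp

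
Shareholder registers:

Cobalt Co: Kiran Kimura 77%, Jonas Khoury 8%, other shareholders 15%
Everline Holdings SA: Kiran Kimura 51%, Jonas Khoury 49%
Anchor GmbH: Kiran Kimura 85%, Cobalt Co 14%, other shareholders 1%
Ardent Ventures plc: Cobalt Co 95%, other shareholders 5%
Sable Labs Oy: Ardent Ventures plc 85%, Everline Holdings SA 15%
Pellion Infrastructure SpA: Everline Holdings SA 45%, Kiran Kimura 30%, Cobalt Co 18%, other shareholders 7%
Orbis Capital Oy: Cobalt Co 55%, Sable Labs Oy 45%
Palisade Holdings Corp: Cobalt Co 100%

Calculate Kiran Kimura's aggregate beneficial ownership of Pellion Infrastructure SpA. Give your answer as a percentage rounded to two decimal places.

66.81%

Kiran reaches Pellion along 3 paths.
Via Everline: 51% × 45% = 22.95%.
Direct stake: 30% = 30%.
Via Cobalt: 77% × 18% = 13.86%.
Total: 22.95% + 30% + 13.86% = 66.81%.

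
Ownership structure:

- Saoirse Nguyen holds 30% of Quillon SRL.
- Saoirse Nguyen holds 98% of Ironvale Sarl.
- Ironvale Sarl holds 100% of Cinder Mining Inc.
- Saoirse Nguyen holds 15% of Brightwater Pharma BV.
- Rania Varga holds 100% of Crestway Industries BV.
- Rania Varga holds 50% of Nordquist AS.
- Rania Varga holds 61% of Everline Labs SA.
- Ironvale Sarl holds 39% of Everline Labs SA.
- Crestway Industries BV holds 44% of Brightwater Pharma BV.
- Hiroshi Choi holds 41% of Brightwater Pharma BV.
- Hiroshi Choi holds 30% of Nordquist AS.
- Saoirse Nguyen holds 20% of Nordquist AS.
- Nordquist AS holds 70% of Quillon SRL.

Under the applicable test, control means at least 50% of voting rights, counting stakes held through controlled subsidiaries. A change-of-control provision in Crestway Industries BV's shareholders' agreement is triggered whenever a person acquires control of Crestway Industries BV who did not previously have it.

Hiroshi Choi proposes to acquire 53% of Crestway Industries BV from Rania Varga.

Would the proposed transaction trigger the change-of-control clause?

The purchase adds only to Hiroshi's holdings (Rania's stake shrinks), so Hiroshi is the only person who could newly come to control Crestway.
Hiroshi's largest direct stake is 41% in Brightwater, which does not meet the threshold, so Hiroshi controls no company.
Neither Hiroshi nor any entity Hiroshi controls holds any voting interest in Crestway.
So before the transaction, Hiroshi does not control Crestway.
After the purchase, Hiroshi holds 53% of Crestway directly, and Rania's stake falls to 47%.
Hiroshi holds 53% of Crestway, so Hiroshi controls Crestway.
Hiroshi did not control Crestway before and does after, so the clause is triggered.

Yes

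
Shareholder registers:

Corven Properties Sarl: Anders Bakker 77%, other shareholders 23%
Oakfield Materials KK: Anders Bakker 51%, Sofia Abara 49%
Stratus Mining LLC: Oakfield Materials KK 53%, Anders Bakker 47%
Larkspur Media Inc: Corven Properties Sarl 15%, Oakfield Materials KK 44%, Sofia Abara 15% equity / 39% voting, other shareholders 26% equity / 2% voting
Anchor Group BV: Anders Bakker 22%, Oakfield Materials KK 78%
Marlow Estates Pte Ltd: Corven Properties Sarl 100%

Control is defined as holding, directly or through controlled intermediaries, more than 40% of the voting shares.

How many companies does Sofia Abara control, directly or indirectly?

Sofia holds 49% of Oakfield, so Sofia controls Oakfield.
Oakfield holds 53% of Stratus, so Sofia controls Stratus.
Oakfield and Sofia together hold 44% + 39% = 83% of Larkspur, so Sofia controls Larkspur.
Oakfield holds 78% of Anchor, so Sofia controls Anchor.
No other company's threshold is met.
Sofia controls 4 companies.

4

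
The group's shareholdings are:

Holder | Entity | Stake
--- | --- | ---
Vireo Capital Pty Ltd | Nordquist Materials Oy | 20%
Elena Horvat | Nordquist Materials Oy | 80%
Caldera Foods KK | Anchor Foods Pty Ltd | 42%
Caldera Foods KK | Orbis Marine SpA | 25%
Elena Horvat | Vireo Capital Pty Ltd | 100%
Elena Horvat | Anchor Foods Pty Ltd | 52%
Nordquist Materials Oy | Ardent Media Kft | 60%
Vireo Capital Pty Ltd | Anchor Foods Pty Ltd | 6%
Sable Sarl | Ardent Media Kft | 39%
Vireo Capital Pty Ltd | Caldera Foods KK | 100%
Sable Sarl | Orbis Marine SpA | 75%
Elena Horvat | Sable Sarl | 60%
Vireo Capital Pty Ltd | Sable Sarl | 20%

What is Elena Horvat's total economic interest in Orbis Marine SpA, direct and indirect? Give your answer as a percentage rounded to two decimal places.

Elena reaches Orbis along 3 paths.
Via Vireo → Sable: 100% × 20% × 75% = 15%.
Via Sable: 60% × 75% = 45%.
Via Vireo → Caldera: 100% × 100% × 25% = 25%.
Total: 15% + 45% + 25% = 85%.
Rounded: 85.00%.

85.00%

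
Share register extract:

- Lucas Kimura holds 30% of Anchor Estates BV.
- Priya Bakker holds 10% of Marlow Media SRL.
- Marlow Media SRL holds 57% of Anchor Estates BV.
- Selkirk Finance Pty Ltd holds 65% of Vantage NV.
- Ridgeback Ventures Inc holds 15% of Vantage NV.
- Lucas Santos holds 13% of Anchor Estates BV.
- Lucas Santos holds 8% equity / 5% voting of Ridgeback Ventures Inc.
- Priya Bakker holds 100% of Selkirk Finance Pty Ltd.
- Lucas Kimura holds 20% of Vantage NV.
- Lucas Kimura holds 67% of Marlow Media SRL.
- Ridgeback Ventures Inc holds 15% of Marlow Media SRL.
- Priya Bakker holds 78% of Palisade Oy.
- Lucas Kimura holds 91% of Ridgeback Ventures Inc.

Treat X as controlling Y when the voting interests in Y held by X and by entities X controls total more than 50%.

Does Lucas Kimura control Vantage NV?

Lucas Kimura holds 91% of Ridgeback, so Lucas Kimura controls Ridgeback.
Lucas Kimura and Ridgeback together hold 67% + 15% = 82% of Marlow, so Lucas Kimura controls Marlow.
Marlow and Lucas Kimura together hold 57% + 30% = 87% of Anchor, so Lucas Kimura controls Anchor.
In Vantage, Lucas Kimura's side holds only 15% + 20% = 35%, not > 50%.
So Lucas Kimura does not control Vantage.

No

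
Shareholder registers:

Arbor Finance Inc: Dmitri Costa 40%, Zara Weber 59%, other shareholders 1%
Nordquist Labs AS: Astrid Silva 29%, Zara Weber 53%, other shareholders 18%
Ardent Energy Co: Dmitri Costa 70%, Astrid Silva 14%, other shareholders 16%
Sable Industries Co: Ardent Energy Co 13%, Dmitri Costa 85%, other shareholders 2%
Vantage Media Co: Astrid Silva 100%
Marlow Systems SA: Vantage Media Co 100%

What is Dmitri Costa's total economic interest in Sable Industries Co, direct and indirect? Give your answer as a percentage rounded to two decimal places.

94.10%

Dmitri reaches Sable along 2 paths.
Via Ardent: 70% × 13% = 9.1%.
Direct stake: 85% = 85%.
Total: 9.1% + 85% = 94.1%.
Rounded: 94.10%.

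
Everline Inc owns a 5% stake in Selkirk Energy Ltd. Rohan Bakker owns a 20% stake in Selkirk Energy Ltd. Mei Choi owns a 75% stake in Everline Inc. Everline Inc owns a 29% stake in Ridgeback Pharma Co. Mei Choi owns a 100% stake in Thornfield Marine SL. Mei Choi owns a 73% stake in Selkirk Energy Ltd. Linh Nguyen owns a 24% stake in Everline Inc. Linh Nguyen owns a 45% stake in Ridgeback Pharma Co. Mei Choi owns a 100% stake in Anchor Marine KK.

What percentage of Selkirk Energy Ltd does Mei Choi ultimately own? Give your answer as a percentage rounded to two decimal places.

Mei reaches Selkirk along 2 paths.
Via Everline: 75% × 5% = 3.75%.
Direct stake: 73% = 73%.
Total: 3.75% + 73% = 76.75%.

76.75%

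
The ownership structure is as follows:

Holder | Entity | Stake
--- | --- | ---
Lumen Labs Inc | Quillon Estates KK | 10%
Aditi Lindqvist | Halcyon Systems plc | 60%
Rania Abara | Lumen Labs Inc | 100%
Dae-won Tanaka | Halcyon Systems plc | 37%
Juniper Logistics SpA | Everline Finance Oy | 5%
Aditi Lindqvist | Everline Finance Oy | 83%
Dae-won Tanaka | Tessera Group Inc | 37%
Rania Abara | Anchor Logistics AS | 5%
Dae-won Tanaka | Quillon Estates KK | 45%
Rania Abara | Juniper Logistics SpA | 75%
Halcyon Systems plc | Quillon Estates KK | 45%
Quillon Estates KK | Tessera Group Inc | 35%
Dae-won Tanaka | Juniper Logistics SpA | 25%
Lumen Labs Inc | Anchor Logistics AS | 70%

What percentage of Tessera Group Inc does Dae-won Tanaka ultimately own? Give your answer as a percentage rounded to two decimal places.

58.58%

Dae-won reaches Tessera along 3 paths.
Direct stake: 37% = 37%.
Via Halcyon → Quillon: 37% × 45% × 35% = 5.8275%.
Via Quillon: 45% × 35% = 15.75%.
Total: 37% + 5.8275% + 15.75% = 58.5775%.
Rounded: 58.58%.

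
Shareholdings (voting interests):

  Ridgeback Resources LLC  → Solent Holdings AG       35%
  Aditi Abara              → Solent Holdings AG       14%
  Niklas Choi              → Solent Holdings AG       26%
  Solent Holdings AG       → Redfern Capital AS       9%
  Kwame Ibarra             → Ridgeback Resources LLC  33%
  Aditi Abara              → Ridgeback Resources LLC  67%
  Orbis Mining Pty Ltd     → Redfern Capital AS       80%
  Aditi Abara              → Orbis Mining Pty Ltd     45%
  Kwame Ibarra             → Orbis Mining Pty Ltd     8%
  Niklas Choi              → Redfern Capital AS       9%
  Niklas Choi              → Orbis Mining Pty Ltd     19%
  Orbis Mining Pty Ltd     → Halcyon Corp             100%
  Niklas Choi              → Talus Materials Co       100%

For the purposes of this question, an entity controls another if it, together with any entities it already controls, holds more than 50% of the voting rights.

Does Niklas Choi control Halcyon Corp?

No

Niklas holds 100% of Talus, so Niklas controls Talus.
Neither Niklas nor any entity Niklas controls holds any voting interest in Halcyon.
So Niklas does not control Halcyon.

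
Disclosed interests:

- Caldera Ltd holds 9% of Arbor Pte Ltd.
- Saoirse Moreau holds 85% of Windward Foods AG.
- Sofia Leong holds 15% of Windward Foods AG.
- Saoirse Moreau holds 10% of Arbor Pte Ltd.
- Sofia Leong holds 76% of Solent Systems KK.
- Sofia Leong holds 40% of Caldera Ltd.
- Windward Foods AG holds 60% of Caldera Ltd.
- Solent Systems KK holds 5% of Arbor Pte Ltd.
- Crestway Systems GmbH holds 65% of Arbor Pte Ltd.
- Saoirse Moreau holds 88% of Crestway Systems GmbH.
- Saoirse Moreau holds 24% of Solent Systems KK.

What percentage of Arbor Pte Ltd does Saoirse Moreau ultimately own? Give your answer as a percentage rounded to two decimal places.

Saoirse reaches Arbor along 4 paths.
Direct stake: 10% = 10%.
Via Crestway: 88% × 65% = 57.2%.
Via Solent: 24% × 5% = 1.2%.
Via Windward → Caldera: 85% × 60% × 9% = 4.59%.
Total: 10% + 57.2% + 1.2% + 4.59% = 72.99%.

72.99%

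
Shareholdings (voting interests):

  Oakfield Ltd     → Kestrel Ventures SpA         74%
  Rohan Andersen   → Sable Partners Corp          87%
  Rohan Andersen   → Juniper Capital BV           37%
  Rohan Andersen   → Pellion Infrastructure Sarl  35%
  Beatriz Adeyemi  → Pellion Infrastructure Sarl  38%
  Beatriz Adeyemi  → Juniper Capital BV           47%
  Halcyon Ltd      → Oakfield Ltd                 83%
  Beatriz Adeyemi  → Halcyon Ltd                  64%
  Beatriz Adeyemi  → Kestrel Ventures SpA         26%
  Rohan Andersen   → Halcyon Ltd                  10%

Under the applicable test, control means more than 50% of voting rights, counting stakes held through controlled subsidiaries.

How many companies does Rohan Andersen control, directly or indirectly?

1

Rohan holds 87% of Sable, so Rohan controls Sable.
No other company's threshold is met.
Rohan controls 1 company.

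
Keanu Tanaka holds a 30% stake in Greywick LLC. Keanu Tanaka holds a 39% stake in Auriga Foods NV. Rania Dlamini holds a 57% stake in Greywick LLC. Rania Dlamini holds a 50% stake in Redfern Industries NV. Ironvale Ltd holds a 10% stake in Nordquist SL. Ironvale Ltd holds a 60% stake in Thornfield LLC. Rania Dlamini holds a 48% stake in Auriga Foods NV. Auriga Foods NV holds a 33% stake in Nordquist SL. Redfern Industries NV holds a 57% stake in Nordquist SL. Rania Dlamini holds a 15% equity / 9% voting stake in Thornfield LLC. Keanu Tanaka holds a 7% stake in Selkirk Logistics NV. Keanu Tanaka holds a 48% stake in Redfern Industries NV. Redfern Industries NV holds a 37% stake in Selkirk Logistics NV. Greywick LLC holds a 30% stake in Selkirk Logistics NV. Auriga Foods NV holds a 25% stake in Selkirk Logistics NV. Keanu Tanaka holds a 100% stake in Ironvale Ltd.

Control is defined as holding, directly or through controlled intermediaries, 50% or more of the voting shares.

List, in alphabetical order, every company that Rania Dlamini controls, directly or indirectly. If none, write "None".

Rania holds 50% of Redfern, so Rania controls Redfern.
Rania holds 57% of Greywick, so Rania controls Greywick.
Greywick and Redfern together hold 30% + 37% = 67% of Selkirk, so Rania controls Selkirk.
Redfern holds 57% of Nordquist, so Rania controls Nordquist.
No other company's threshold is met.

Greywick LLC, Nordquist SL, Redfern Industries NV, Selkirk Logistics NV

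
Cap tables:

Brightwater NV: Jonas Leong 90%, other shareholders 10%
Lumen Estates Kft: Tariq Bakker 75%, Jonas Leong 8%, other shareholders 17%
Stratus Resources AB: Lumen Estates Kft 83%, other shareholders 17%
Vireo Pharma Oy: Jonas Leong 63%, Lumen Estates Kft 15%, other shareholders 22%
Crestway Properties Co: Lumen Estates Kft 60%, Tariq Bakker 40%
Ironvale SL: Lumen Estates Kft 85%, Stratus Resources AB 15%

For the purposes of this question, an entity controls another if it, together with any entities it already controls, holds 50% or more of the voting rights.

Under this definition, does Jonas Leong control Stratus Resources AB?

No

Jonas holds 90% of Brightwater, so Jonas controls Brightwater.
Jonas holds 63% of Vireo, so Jonas controls Vireo.
Neither Jonas nor any entity Jonas controls holds any voting interest in Stratus.
So Jonas does not control Stratus.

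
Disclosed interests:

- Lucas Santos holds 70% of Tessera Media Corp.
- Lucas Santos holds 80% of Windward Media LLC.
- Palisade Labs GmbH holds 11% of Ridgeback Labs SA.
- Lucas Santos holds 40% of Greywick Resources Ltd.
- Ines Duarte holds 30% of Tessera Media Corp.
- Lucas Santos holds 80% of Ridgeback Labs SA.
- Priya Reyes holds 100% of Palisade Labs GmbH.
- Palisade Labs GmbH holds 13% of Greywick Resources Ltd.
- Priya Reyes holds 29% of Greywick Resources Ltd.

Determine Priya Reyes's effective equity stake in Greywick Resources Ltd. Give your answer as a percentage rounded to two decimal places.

Priya reaches Greywick along 2 paths.
Direct stake: 29% = 29%.
Via Palisade: 100% × 13% = 13%.
Total: 29% + 13% = 42%.
Rounded: 42.00%.

42.00%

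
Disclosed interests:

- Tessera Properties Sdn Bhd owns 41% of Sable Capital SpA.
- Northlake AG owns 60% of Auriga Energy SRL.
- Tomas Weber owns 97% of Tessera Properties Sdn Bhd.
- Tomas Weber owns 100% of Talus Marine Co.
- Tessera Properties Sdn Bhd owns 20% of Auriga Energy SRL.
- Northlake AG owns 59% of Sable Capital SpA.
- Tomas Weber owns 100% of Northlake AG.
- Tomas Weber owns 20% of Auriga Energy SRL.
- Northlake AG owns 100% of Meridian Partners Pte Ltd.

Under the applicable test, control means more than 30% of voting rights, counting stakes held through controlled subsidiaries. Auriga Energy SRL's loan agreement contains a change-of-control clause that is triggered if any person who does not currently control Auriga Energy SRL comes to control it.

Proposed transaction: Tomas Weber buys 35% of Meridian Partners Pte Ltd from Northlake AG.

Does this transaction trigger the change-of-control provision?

The purchase adds only to Tomas's holdings (Northlake's stake shrinks), so Tomas is the only person who could newly come to control Auriga.
Tomas holds 100% of Northlake, so Tomas controls Northlake.
Tomas holds 97% of Tessera, so Tomas controls Tessera.
Tessera and Tomas and Northlake together hold 20% + 20% + 60% = 100% of Auriga, so Tomas controls Auriga.
So Tomas already controls Auriga before the transaction.
After the purchase, Tomas holds 35% of Meridian directly, and Northlake's stake falls to 65%.
Tomas controlled Auriga already, so this is not a new person acquiring control; every other person's position is unchanged or reduced.
No new person acquires control, so the clause is not triggered.

No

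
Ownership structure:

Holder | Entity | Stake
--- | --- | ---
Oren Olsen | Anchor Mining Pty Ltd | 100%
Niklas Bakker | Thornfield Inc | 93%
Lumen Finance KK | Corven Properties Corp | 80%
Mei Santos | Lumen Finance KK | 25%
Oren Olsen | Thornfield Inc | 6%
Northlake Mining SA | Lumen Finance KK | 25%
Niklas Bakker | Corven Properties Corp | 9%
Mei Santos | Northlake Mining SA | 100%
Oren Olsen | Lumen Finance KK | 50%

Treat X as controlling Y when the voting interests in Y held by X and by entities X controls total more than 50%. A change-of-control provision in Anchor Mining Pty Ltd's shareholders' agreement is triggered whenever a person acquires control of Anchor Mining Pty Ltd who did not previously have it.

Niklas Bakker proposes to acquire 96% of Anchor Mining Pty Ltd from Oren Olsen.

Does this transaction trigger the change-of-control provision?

Yes

The purchase adds only to Niklas's holdings (Oren's stake shrinks), so Niklas is the only person who could newly come to control Anchor.
Niklas holds 93% of Thornfield, so Niklas controls Thornfield.
Neither Niklas nor any entity Niklas controls holds any voting interest in Anchor.
So before the transaction, Niklas does not control Anchor.
After the purchase, Niklas holds 96% of Anchor directly, and Oren's stake falls to 4%.
Niklas holds 96% of Anchor, so Niklas controls Anchor.
Niklas did not control Anchor before and does after, so the clause is triggered.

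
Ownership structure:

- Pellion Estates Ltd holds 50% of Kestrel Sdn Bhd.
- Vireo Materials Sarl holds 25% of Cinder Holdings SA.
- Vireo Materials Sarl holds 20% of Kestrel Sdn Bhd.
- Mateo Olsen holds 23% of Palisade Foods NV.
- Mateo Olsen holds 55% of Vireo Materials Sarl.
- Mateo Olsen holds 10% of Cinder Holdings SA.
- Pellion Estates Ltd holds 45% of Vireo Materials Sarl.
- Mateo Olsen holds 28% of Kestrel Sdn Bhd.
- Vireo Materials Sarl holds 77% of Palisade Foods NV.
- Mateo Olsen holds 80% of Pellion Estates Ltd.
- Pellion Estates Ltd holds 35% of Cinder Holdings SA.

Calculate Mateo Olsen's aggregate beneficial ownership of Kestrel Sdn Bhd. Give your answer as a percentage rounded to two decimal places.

86.20%

Mateo reaches Kestrel along 4 paths.
Via Vireo: 55% × 20% = 11%.
Via Pellion → Vireo: 80% × 45% × 20% = 7.2%.
Via Pellion: 80% × 50% = 40%.
Direct stake: 28% = 28%.
Total: 11% + 7.2% + 40% + 28% = 86.2%.
Rounded: 86.20%.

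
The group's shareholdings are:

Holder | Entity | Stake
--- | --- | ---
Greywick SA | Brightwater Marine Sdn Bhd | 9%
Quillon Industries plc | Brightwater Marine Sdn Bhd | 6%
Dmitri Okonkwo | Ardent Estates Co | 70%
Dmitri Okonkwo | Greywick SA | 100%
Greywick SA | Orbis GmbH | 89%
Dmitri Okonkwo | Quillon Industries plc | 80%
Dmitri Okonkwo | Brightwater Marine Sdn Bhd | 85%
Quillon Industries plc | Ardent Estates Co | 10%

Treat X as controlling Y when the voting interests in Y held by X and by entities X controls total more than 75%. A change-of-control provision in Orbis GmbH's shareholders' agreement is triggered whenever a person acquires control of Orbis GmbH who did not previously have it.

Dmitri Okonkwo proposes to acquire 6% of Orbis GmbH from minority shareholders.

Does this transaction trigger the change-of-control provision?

No

The purchase changes only Dmitri's holdings, so Dmitri is the only person who could newly come to control Orbis.
Dmitri holds 100% of Greywick, so Dmitri controls Greywick.
Greywick holds 89% of Orbis, so Dmitri controls Orbis.
So Dmitri already controls Orbis before the transaction.
After the purchase, Dmitri holds 6% of Orbis directly.
Dmitri controlled Orbis already, so this is not a new person acquiring control; every other person's position is unchanged or reduced.
No new person acquires control, so the clause is not triggered.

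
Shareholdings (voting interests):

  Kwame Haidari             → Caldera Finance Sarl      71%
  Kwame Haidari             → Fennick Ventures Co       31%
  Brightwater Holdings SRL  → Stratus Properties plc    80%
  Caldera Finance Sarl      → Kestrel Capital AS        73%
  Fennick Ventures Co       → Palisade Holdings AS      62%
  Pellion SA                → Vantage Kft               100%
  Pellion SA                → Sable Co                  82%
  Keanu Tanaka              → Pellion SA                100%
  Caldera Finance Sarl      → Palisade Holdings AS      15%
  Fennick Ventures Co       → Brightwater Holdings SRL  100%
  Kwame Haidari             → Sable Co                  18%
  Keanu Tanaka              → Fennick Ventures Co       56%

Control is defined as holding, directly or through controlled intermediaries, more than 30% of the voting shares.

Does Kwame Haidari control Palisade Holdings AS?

Kwame holds 71% of Caldera, so Kwame controls Caldera.
Kwame holds 31% of Fennick, so Kwame controls Fennick.
Fennick and Caldera together hold 62% + 15% = 77% of Palisade, so Kwame controls Palisade.

Yes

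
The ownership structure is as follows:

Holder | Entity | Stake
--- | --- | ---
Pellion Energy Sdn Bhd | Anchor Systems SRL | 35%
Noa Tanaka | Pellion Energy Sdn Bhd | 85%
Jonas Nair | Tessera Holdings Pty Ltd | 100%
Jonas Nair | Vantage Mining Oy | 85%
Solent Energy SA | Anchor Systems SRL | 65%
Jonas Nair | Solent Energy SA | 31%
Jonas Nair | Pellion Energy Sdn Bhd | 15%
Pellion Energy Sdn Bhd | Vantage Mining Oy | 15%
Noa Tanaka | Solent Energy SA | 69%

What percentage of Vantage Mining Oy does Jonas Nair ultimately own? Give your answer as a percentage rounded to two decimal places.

Jonas reaches Vantage along 2 paths.
Direct stake: 85% = 85%.
Via Pellion: 15% × 15% = 2.25%.
Total: 85% + 2.25% = 87.25%.

87.25%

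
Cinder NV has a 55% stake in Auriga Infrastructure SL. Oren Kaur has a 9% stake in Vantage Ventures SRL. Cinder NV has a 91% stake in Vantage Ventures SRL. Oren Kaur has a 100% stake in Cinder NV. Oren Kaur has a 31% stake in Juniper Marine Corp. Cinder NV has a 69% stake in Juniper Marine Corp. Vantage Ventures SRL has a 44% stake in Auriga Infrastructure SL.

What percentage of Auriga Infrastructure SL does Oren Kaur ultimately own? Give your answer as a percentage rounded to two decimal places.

Oren reaches Auriga along 3 paths.
Via Vantage: 9% × 44% = 3.96%.
Via Cinder → Vantage: 100% × 91% × 44% = 40.04%.
Via Cinder: 100% × 55% = 55%.
Total: 3.96% + 40.04% + 55% = 99%.
Rounded: 99.00%.

99.00%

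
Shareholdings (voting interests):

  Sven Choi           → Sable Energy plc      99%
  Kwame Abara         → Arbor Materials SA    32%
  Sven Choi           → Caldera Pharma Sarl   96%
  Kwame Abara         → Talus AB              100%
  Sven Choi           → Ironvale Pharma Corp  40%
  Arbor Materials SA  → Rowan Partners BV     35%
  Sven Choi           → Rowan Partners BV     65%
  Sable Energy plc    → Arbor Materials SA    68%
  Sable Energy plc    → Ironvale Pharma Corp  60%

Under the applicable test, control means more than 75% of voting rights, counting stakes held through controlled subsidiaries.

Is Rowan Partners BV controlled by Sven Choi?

Sven holds 99% of Sable, so Sven controls Sable.
Sven holds 96% of Caldera, so Sven controls Caldera.
Sven and Sable together hold 40% + 60% = 100% of Ironvale, so Sven controls Ironvale.
In Rowan, Sven's side holds only 65%, not > 75%.
So Sven does not control Rowan.

No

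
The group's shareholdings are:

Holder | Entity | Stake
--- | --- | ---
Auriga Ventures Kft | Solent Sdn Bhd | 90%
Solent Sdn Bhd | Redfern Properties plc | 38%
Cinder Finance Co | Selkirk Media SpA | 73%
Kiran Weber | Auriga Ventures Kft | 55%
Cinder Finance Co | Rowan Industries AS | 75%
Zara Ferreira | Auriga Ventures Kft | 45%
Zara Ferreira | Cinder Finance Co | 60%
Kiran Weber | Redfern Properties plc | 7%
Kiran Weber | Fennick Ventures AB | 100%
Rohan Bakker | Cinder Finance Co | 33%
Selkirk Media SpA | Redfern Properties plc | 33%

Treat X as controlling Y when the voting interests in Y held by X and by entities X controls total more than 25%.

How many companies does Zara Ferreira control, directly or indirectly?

Zara holds 60% of Cinder, so Zara controls Cinder.
Zara holds 45% of Auriga, so Zara controls Auriga.
Auriga holds 90% of Solent, so Zara controls Solent.
Cinder holds 73% of Selkirk, so Zara controls Selkirk.
Selkirk and Solent together hold 33% + 38% = 71% of Redfern, so Zara controls Redfern.
Cinder holds 75% of Rowan, so Zara controls Rowan.
No other company's threshold is met.
Zara controls 6 companies.

6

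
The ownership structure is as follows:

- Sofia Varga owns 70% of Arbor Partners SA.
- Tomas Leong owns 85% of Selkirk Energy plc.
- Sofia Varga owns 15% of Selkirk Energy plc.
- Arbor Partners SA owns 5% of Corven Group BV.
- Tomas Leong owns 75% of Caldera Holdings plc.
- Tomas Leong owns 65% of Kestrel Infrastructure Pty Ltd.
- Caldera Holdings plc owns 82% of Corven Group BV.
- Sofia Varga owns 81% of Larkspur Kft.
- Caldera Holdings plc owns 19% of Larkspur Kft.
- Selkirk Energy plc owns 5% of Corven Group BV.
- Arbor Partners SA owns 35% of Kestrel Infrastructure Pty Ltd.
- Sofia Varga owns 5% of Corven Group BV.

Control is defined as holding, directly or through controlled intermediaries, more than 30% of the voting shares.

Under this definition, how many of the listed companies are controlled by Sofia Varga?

Sofia holds 70% of Arbor, so Sofia controls Arbor.
Sofia holds 81% of Larkspur, so Sofia controls Larkspur.
Arbor holds 35% of Kestrel, so Sofia controls Kestrel.
No other company's threshold is met.
Sofia controls 3 companies.

3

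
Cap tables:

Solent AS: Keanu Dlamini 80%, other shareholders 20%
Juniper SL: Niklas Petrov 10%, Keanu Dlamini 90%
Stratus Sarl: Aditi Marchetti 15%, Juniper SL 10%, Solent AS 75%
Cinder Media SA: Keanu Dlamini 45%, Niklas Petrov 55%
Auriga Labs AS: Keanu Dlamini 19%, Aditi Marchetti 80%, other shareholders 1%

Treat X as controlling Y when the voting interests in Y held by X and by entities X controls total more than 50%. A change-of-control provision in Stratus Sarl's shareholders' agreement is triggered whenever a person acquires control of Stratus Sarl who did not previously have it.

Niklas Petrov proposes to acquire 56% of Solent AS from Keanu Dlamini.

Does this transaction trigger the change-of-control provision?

Yes

The purchase adds only to Niklas's holdings (Keanu's stake shrinks), so Niklas is the only person who could newly come to control Stratus.
Niklas holds 55% of Cinder, so Niklas controls Cinder.
Neither Niklas nor any entity Niklas controls holds any voting interest in Stratus.
So before the transaction, Niklas does not control Stratus.
After the purchase, Niklas holds 56% of Solent directly, and Keanu's stake falls to 24%.
Niklas holds 56% of Solent, so Niklas controls Solent.
Solent holds 75% of Stratus, so Niklas controls Stratus.
Niklas did not control Stratus before and does after, so the clause is triggered.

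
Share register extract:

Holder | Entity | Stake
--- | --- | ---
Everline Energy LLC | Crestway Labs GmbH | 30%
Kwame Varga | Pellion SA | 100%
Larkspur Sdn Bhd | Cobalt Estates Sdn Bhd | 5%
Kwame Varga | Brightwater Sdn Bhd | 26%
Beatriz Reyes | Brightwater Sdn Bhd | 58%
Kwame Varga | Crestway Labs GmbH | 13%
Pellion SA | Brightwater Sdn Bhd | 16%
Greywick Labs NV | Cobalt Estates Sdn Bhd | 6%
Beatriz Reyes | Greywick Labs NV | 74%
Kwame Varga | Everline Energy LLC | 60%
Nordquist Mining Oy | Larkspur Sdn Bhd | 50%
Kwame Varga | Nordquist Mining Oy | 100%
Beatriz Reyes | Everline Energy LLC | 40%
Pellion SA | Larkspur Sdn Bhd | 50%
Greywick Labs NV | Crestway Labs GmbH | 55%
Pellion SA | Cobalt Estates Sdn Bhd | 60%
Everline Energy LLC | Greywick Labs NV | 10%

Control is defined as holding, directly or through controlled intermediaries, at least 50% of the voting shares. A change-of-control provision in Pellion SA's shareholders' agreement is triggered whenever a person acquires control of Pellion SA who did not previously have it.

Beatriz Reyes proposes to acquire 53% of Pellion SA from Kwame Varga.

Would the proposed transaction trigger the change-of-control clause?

The purchase adds only to Beatriz's holdings (Kwame's stake shrinks), so Beatriz is the only person who could newly come to control Pellion.
Beatriz holds 74% of Greywick, so Beatriz controls Greywick.
Greywick holds 55% of Crestway, so Beatriz controls Crestway.
Beatriz holds 58% of Brightwater, so Beatriz controls Brightwater.
Neither Beatriz nor any entity Beatriz controls holds any voting interest in Pellion.
So before the transaction, Beatriz does not control Pellion.
After the purchase, Beatriz holds 53% of Pellion directly, and Kwame's stake falls to 47%.
Beatriz holds 53% of Pellion, so Beatriz controls Pellion.
Beatriz did not control Pellion before and does after, so the clause is triggered.

Yes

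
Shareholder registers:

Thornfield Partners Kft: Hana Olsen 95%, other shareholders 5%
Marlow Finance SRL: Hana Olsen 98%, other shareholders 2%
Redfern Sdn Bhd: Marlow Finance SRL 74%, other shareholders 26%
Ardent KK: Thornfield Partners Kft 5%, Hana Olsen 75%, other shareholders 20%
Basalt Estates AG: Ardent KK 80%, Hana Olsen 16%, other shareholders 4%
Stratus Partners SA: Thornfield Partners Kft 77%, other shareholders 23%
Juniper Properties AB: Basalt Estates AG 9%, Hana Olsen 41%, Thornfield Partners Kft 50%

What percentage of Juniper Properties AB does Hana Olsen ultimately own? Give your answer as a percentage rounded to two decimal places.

Hana reaches Juniper along 5 paths.
Via Thornfield → Ardent → Basalt: 95% × 5% × 80% × 9% = 0.342%.
Via Ardent → Basalt: 75% × 80% × 9% = 5.4%.
Via Basalt: 16% × 9% = 1.44%.
Direct stake: 41% = 41%.
Via Thornfield: 95% × 50% = 47.5%.
Total: 0.342% + 5.4% + 1.44% + 41% + 47.5% = 95.682%.
Rounded: 95.68%.

95.68%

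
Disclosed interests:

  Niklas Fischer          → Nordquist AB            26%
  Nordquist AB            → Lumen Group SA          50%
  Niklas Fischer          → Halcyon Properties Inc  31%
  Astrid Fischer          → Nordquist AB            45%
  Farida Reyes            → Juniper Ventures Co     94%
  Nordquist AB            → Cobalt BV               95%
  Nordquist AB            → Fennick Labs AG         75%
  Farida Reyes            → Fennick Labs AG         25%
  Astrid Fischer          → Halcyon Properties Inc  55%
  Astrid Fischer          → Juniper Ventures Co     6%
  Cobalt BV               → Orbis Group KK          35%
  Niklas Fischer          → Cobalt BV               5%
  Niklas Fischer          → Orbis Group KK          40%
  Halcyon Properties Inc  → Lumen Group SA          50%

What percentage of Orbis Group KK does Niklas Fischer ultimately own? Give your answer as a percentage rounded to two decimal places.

Niklas reaches Orbis along 3 paths.
Direct stake: 40% = 40%.
Via Nordquist → Cobalt: 26% × 95% × 35% = 8.645%.
Via Cobalt: 5% × 35% = 1.75%.
Total: 40% + 8.645% + 1.75% = 50.395%.
Rounded: 50.40%.

50.40%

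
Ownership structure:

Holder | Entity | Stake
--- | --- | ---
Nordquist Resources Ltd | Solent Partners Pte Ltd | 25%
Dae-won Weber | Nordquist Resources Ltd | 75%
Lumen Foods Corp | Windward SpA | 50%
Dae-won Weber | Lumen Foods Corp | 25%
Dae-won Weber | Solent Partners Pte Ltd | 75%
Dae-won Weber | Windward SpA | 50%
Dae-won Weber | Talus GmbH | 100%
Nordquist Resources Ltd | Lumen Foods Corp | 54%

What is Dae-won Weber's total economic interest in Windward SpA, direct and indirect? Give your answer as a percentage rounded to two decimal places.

82.75%

Dae-won reaches Windward along 3 paths.
Via Nordquist → Lumen: 75% × 54% × 50% = 20.25%.
Via Lumen: 25% × 50% = 12.5%.
Direct stake: 50% = 50%.
Total: 20.25% + 12.5% + 50% = 82.75%.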